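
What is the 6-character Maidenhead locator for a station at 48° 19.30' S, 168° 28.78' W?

Add 180° to longitude and 90° to latitude: 11.5203, 41.6783.
Field: 11.5203/20 → 0 → A, 41.6783/10 → 4 → E; chars AE.
Square: 11.5203/2 → 5, 1.6783/1 → 1; chars 51.
Subsquare: 1.5203/0.0833333 → 18 → s, 0.6783/0.0416667 → 16 → q; chars sq.

AE51sq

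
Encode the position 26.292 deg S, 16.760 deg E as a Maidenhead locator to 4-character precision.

JG83

Shift to the Maidenhead origin (180°W, 90°S): lon 196.76, lat 63.71.
Field: lon ⌊196.76/20⌋ = 9 → J; lat ⌊63.71/10⌋ = 6 → G.
Square: lon ⌊16.76/2⌋ = 8; lat ⌊3.71/1⌋ = 3.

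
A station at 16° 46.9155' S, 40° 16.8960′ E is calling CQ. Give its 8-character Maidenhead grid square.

Offset from 180°W / 90°S: lon 220.28160°, lat 73.21807°.
Field: 220.28160/20 → 11 → L, 73.21807/10 → 7 → H; chars LH.
Square: 0.28160/2 → 0, 3.21807/1 → 3; chars 03.
Subsquare: 0.28160/0.0833333 → 3 → d, 0.21807/0.0416667 → 5 → f; chars df.
Extended square: 0.03160/0.00833333 → 3, 0.00974/0.00416667 → 2; chars 32.

LH03df32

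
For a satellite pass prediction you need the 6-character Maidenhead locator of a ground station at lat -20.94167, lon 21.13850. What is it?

Offset from 180°W / 90°S: lon 201.1385°, lat 69.0583°.
Field: 201.1385/20 → 10 → K, 69.0583/10 → 6 → G; chars KG.
Square: 1.1385/2 → 0, 9.0583/1 → 9; chars 09.
Subsquare: 1.1385/0.0833333 → 13 → n, 0.0583/0.0416667 → 1 → b; chars nb.

KG09nb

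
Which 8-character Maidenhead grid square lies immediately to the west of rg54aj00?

Longitude extended square 0; −1 → -1, wraps to 9, carry into subsquare.
Longitude subsquare a = 0; −1 → -1, wraps to 23 = x, carry into square.
Longitude square 5; −1 → 4.
The latitude characters are unchanged.

RG44xj90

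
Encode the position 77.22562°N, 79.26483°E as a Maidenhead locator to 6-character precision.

MQ97pf

Shift to the Maidenhead origin (180°W, 90°S): lon 259.2648, lat 167.2256.
Field: lon ⌊259.2648/20⌋ = 12 → M; lat ⌊167.2256/10⌋ = 16 → Q.
Square: lon ⌊19.2648/2⌋ = 9; lat ⌊7.2256/1⌋ = 7.
Subsquare: lon ⌊1.2648/0.0833333⌋ = 15 → p; lat ⌊0.2256/0.0416667⌋ = 5 → f.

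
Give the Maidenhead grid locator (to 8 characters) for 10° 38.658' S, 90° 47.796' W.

EH49oi45

Add 180° to longitude and 90° to latitude: 89.20340, 79.35570.
Field: lon ⌊89.20340/20⌋ = 4 → E; lat ⌊79.35570/10⌋ = 7 → H.
Square: lon ⌊9.20340/2⌋ = 4; lat ⌊9.35570/1⌋ = 9.
Subsquare: lon ⌊1.20340/0.0833333⌋ = 14 → o; lat ⌊0.35570/0.0416667⌋ = 8 → i.
Extended square: lon ⌊0.03673/0.00833333⌋ = 4; lat ⌊0.02237/0.00416667⌋ = 5.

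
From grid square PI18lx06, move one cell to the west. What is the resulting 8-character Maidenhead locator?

PI18kx96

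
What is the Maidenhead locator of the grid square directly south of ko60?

KN69

Latitude square 0; −1 → -1, wraps to 9, carry into field.
Latitude field O = 14; −1 → 13 = N.
The longitude characters are unchanged.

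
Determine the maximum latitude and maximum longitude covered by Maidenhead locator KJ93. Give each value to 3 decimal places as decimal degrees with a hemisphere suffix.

4.000° N, 40.000° E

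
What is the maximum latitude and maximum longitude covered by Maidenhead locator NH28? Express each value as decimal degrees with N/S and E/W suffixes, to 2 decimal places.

11.00° S, 86.00° E

Field N=13, H=7: +13·20° lon, +7·10° lat → SW at lon 80°, lat -20°.
Square 2, 8: +2·2° lon, +8·1° lat → SW at lon 84°, lat -12°.
Cell spans 2° lon × 1° lat. NE corner is SW corner plus one full cell.
latitude 11.00° S, longitude 86.00° E.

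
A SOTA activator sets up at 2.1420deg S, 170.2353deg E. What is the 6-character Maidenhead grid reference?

RI57cu

Offset from 180°W / 90°S: lon 350.2353°, lat 87.8580°.
Field: 350.2353/20 → 17 → R, 87.8580/10 → 8 → I; chars RI.
Square: 10.2353/2 → 5, 7.8580/1 → 7; chars 57.
Subsquare: 0.2353/0.0833333 → 2 → c, 0.8580/0.0416667 → 20 → u; chars cu.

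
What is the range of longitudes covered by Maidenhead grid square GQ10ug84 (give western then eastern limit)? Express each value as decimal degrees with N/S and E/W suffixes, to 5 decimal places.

56.26667° W, 56.25833° W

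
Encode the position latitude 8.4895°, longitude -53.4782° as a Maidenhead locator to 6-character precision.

GJ38gl

Shift to the Maidenhead origin (180°W, 90°S): lon 126.5218, lat 98.4895.
Field (20°×10°, letters A–R): lon ⌊126.5218/20⌋ = 6 → G; lat ⌊98.4895/10⌋ = 9 → J.
Square (2°×1°, digits 0–9): lon ⌊6.5218/2⌋ = 3; lat ⌊8.4895/1⌋ = 8.
Subsquare (5′×2.5′, letters a–x): lon ⌊0.5218/0.0833333⌋ = 6 → g; lat ⌊0.4895/0.0416667⌋ = 11 → l.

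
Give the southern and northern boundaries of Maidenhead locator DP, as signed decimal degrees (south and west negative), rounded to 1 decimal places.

60.0, 70.0

Field D=3, P=15: +3·20° lon, +15·10° lat → SW at lon -120°, lat 60°.
Cell spans 20° lon × 10° lat.
south 60.0, north 70.0.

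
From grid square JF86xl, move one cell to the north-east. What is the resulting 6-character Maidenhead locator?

Longitude subsquare x = 23; +1 → 24, wraps to 0 = a, carry into square.
Longitude square 8; +1 → 9.
Latitude subsquare l = 11; +1 → 12 = m.

JF96am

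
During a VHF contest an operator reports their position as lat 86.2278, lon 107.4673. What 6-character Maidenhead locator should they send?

Shift to the Maidenhead origin (180°W, 90°S): lon 287.4673, lat 176.2278.
Field (20°×10°, letters A–R): 287.4673/20 → 14 → O, 176.2278/10 → 17 → R; chars OR.
Square (2°×1°, digits 0–9): 7.4673/2 → 3, 6.2278/1 → 6; chars 36.
Subsquare (5′×2.5′, letters a–x): 1.4673/0.0833333 → 17 → r, 0.2278/0.0416667 → 5 → f; chars rf.

OR36rf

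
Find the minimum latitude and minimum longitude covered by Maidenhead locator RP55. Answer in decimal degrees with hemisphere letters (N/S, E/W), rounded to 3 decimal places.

65.000° N, 170.000° E

Field R=17, P=15: +17·20° lon, +15·10° lat → SW at lon 160°, lat 60°.
Square 5, 5: +5·2° lon, +5·1° lat → SW at lon 170°, lat 65°.
latitude 65.000° N, longitude 170.000° E.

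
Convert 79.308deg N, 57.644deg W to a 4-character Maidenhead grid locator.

Add 180° to longitude and 90° to latitude: 122.36, 169.31.
Field: 122.36/20 → 6 → G, 169.31/10 → 16 → Q; chars GQ.
Square: 2.36/2 → 1, 9.31/1 → 9; chars 19.

GQ19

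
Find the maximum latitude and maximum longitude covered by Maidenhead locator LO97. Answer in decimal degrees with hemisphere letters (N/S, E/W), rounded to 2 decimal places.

Field L=11, O=14: +11·20° lon, +14·10° lat → SW at lon 40°, lat 50°.
Square 9, 7: +9·2° lon, +7·1° lat → SW at lon 58°, lat 57°.
Cell spans 2° lon × 1° lat. NE corner is SW corner plus one full cell.
latitude 58.00° N, longitude 60.00° E.

58.00° N, 60.00° E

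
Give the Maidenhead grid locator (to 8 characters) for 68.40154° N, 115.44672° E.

Offset from 180°W / 90°S: lon 295.44672°, lat 158.40154°.
Field: lon ⌊295.44672/20⌋ = 14 → O; lat ⌊158.40154/10⌋ = 15 → P.
Square: lon ⌊15.44672/2⌋ = 7; lat ⌊8.40154/1⌋ = 8.
Subsquare: lon ⌊1.44672/0.0833333⌋ = 17 → r; lat ⌊0.40154/0.0416667⌋ = 9 → j.
Extended square: lon ⌊0.03005/0.00833333⌋ = 3; lat ⌊0.02654/0.00416667⌋ = 6.

OP78rj36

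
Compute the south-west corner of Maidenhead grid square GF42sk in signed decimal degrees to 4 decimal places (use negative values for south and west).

Field G=6, F=5: +6·20° lon, +5·10° lat → SW at lon -60°, lat -40°.
Square 4, 2: +4·2° lon, +2·1° lat → SW at lon -52°, lat -38°.
Subsquare s=18, k=10: +18·0.0833333° lon, +10·0.0416667° lat → SW at lon -50.5°, lat -37.5833°.
latitude -37.5833, longitude -50.5000.

-37.5833, -50.5000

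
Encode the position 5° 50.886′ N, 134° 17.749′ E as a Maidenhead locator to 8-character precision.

PJ75du53

Offset from 180°W / 90°S: lon 314.29582°, lat 95.84810°.
Field: lon ⌊314.29582/20⌋ = 15 → P; lat ⌊95.84810/10⌋ = 9 → J.
Square: lon ⌊14.29582/2⌋ = 7; lat ⌊5.84810/1⌋ = 5.
Subsquare: lon ⌊0.29582/0.0833333⌋ = 3 → d; lat ⌊0.84810/0.0416667⌋ = 20 → u.
Extended square: lon ⌊0.04582/0.00833333⌋ = 5; lat ⌊0.01477/0.00416667⌋ = 3.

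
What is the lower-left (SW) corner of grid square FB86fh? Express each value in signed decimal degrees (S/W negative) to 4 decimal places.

Field F=5, B=1: +5·20° lon, +1·10° lat → SW at lon -80°, lat -80°.
Square 8, 6: +8·2° lon, +6·1° lat → SW at lon -64°, lat -74°.
Subsquare f=5, h=7: +5·0.0833333° lon, +7·0.0416667° lat → SW at lon -63.5833°, lat -73.7083°.
latitude -73.7083, longitude -63.5833.

-73.7083, -63.5833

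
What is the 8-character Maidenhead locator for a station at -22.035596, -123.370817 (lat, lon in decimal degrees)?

CG87hx51

Shift to the Maidenhead origin (180°W, 90°S): lon 56.62918, lat 67.96440.
Field: lon ⌊56.62918/20⌋ = 2 → C; lat ⌊67.96440/10⌋ = 6 → G.
Square: lon ⌊16.62918/2⌋ = 8; lat ⌊7.96440/1⌋ = 7.
Subsquare: lon ⌊0.62918/0.0833333⌋ = 7 → h; lat ⌊0.96440/0.0416667⌋ = 23 → x.
Extended square: lon ⌊0.04585/0.00833333⌋ = 5; lat ⌊0.00607/0.00416667⌋ = 1.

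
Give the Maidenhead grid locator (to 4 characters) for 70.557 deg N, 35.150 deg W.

HQ20

Offset from 180°W / 90°S: lon 144.85°, lat 160.56°.
Field (20°×10°, letters A–R): lon ⌊144.85/20⌋ = 7 → H; lat ⌊160.56/10⌋ = 16 → Q.
Square (2°×1°, digits 0–9): lon ⌊4.85/2⌋ = 2; lat ⌊0.56/1⌋ = 0.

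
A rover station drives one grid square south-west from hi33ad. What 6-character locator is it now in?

HI23xc

Longitude subsquare a = 0; −1 → -1, wraps to 23 = x, carry into square.
Longitude square 3; −1 → 2.
Latitude subsquare d = 3; −1 → 2 = c.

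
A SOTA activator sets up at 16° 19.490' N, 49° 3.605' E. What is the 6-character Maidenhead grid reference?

LK46mh

Shift to the Maidenhead origin (180°W, 90°S): lon 229.0601, lat 106.3248.
Field (20°×10°, letters A–R): 229.0601/20 → 11 → L, 106.3248/10 → 10 → K; chars LK.
Square (2°×1°, digits 0–9): 9.0601/2 → 4, 6.3248/1 → 6; chars 46.
Subsquare (5′×2.5′, letters a–x): 1.0601/0.0833333 → 12 → m, 0.3248/0.0416667 → 7 → h; chars mh.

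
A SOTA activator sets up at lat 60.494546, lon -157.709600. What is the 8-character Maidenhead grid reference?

BP10dl48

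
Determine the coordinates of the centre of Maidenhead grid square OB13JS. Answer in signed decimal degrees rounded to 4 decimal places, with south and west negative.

-76.2292, 102.7917

Field O=14, B=1: +14·20° lon, +1·10° lat → SW at lon 100°, lat -80°.
Square 1, 3: +1·2° lon, +3·1° lat → SW at lon 102°, lat -77°.
Subsquare j=9, s=18: +9·0.0833333° lon, +18·0.0416667° lat → SW at lon 102.75°, lat -76.25°.
Cell spans 0.0833333° lon × 0.0416667° lat. Centre is SW corner plus half of each.
latitude -76.2292, longitude 102.7917.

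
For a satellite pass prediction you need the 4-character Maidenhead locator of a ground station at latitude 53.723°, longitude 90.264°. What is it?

NO53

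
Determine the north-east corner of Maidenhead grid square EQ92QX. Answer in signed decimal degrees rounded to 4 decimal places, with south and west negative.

73.0000, -80.5833

Field E=4, Q=16: +4·20° lon, +16·10° lat → SW at lon -100°, lat 70°.
Square 9, 2: +9·2° lon, +2·1° lat → SW at lon -82°, lat 72°.
Subsquare q=16, x=23: +16·0.0833333° lon, +23·0.0416667° lat → SW at lon -80.6667°, lat 72.9583°.
Cell spans 0.0833333° lon × 0.0416667° lat. NE corner is SW corner plus one full cell.
latitude 73.0000, longitude -80.5833.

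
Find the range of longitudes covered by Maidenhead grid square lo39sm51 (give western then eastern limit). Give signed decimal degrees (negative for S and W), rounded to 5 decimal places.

Field L=11, O=14: +11·20° lon, +14·10° lat → SW at lon 40°, lat 50°.
Square 3, 9: +3·2° lon, +9·1° lat → SW at lon 46°, lat 59°.
Subsquare s=18, m=12: +18·0.0833333° lon, +12·0.0416667° lat → SW at lon 47.5°, lat 59.5°.
Extended square 5, 1: +5·0.00833333° lon, +1·0.00416667° lat → SW at lon 47.5417°, lat 59.5042°.
Cell spans 0.00833333° lon × 0.00416667° lat.
west 47.54167, east 47.55000.

47.54167, 47.55000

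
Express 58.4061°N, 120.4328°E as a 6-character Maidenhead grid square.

PO08fj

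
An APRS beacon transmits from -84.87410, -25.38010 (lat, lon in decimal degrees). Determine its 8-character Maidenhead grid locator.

HA75hd40

Offset from 180°W / 90°S: lon 154.61990°, lat 5.12590°.
Field: 154.61990/20 → 7 → H, 5.12590/10 → 0 → A; chars HA.
Square: 14.61990/2 → 7, 5.12590/1 → 5; chars 75.
Subsquare: 0.61990/0.0833333 → 7 → h, 0.12590/0.0416667 → 3 → d; chars hd.
Extended square: 0.03657/0.00833333 → 4, 0.00090/0.00416667 → 0; chars 40.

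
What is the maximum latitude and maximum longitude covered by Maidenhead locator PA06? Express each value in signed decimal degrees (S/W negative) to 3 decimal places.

Field P=15, A=0: +15·20° lon, +0·10° lat → SW at lon 120°, lat -90°.
Square 0, 6: +0·2° lon, +6·1° lat → SW at lon 120°, lat -84°.
Cell spans 2° lon × 1° lat. NE corner is SW corner plus one full cell.
latitude -83.000, longitude 122.000.

-83.000, 122.000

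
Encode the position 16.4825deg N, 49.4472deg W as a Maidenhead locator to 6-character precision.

Add 180° to longitude and 90° to latitude: 130.5528, 106.4825.
Field: lon ⌊130.5528/20⌋ = 6 → G; lat ⌊106.4825/10⌋ = 10 → K.
Square: lon ⌊10.5528/2⌋ = 5; lat ⌊6.4825/1⌋ = 6.
Subsquare: lon ⌊0.5528/0.0833333⌋ = 6 → g; lat ⌊0.4825/0.0416667⌋ = 11 → l.

GK56gl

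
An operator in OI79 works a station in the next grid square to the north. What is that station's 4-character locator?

OJ70

Latitude square 9; +1 → 10, wraps to 0, carry into field.
Latitude field I = 8; +1 → 9 = J.
The longitude characters are unchanged.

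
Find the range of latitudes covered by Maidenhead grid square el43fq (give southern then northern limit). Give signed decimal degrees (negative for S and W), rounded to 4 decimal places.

23.6667, 23.7083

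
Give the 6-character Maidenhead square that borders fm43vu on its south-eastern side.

Longitude subsquare v = 21; +1 → 22 = w.
Latitude subsquare u = 20; −1 → 19 = t.

FM43wt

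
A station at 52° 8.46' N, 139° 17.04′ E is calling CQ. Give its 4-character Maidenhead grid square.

PO92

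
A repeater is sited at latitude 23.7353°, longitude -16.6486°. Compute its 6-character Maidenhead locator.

IL13qr

Add 180° to longitude and 90° to latitude: 163.3514, 113.7353.
Field: lon ⌊163.3514/20⌋ = 8 → I; lat ⌊113.7353/10⌋ = 11 → L.
Square: lon ⌊3.3514/2⌋ = 1; lat ⌊3.7353/1⌋ = 3.
Subsquare: lon ⌊1.3514/0.0833333⌋ = 16 → q; lat ⌊0.7353/0.0416667⌋ = 17 → r.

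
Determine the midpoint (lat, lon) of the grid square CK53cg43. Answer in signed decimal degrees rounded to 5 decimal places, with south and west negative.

13.26458, -129.79583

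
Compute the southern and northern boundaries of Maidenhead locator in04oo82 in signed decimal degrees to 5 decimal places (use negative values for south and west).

Field I=8, N=13: +8·20° lon, +13·10° lat → SW at lon -20°, lat 40°.
Square 0, 4: +0·2° lon, +4·1° lat → SW at lon -20°, lat 44°.
Subsquare o=14, o=14: +14·0.0833333° lon, +14·0.0416667° lat → SW at lon -18.8333°, lat 44.5833°.
Extended square 8, 2: +8·0.00833333° lon, +2·0.00416667° lat → SW at lon -18.7667°, lat 44.5917°.
Cell spans 0.00833333° lon × 0.00416667° lat.
south 44.59167, north 44.59583.

44.59167, 44.59583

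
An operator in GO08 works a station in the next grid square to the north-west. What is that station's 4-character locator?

FO99

Longitude square 0; −1 → -1, wraps to 9, carry into field.
Longitude field G = 6; −1 → 5 = F.
Latitude square 8; +1 → 9.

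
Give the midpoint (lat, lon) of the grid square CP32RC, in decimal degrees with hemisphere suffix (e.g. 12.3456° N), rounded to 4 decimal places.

Field C=2, P=15: +2·20° lon, +15·10° lat → SW at lon -140°, lat 60°.
Square 3, 2: +3·2° lon, +2·1° lat → SW at lon -134°, lat 62°.
Subsquare r=17, c=2: +17·0.0833333° lon, +2·0.0416667° lat → SW at lon -132.583°, lat 62.0833°.
Cell spans 0.0833333° lon × 0.0416667° lat. Centre is SW corner plus half of each.
latitude 62.1042° N, longitude 132.5417° W.

62.1042° N, 132.5417° W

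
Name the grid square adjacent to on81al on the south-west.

Longitude subsquare a = 0; −1 → -1, wraps to 23 = x, carry into square.
Longitude square 8; −1 → 7.
Latitude subsquare l = 11; −1 → 10 = k.

ON71xk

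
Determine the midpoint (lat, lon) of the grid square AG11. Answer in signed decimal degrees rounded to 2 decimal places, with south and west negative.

Field A=0, G=6: +0·20° lon, +6·10° lat → SW at lon -180°, lat -30°.
Square 1, 1: +1·2° lon, +1·1° lat → SW at lon -178°, lat -29°.
Cell spans 2° lon × 1° lat. Centre is SW corner plus half of each.
latitude -28.50, longitude -177.00.

-28.50, -177.00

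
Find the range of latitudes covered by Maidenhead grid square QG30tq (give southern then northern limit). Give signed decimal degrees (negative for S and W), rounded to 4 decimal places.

Field Q=16, G=6: +16·20° lon, +6·10° lat → SW at lon 140°, lat -30°.
Square 3, 0: +3·2° lon, +0·1° lat → SW at lon 146°, lat -30°.
Subsquare t=19, q=16: +19·0.0833333° lon, +16·0.0416667° lat → SW at lon 147.583°, lat -29.3333°.
Cell spans 0.0833333° lon × 0.0416667° lat.
south -29.3333, north -29.2917.

-29.3333, -29.2917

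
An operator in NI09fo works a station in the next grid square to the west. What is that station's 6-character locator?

NI09eo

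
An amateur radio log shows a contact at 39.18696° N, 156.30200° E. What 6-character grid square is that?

Add 180° to longitude and 90° to latitude: 336.3020, 129.1870.
Field: 336.3020/20 → 16 → Q, 129.1870/10 → 12 → M; chars QM.
Square: 16.3020/2 → 8, 9.1870/1 → 9; chars 89.
Subsquare: 0.3020/0.0833333 → 3 → d, 0.1870/0.0416667 → 4 → e; chars de.

QM89de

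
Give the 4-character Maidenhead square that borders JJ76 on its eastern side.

JJ86

Longitude square 7; +1 → 8.
The latitude characters are unchanged.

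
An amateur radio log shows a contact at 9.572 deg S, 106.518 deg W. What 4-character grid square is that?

DI60

Add 180° to longitude and 90° to latitude: 73.48, 80.43.
Field (20°×10°, letters A–R): 73.48/20 → 3 → D, 80.43/10 → 8 → I; chars DI.
Square (2°×1°, digits 0–9): 13.48/2 → 6, 0.43/1 → 0; chars 60.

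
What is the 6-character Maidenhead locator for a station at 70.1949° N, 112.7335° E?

OQ60ie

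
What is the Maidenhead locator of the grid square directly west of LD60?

LD50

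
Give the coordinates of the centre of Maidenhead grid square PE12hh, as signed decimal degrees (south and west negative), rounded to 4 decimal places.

-47.6875, 122.6250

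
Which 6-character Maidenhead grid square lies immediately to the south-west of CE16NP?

CE16mo

Longitude subsquare n = 13; −1 → 12 = m.
Latitude subsquare p = 15; −1 → 14 = o.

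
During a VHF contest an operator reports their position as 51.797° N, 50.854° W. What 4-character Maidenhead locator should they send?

Shift to the Maidenhead origin (180°W, 90°S): lon 129.15, lat 141.80.
Field: lon ⌊129.15/20⌋ = 6 → G; lat ⌊141.80/10⌋ = 14 → O.
Square: lon ⌊9.15/2⌋ = 4; lat ⌊1.80/1⌋ = 1.

GO41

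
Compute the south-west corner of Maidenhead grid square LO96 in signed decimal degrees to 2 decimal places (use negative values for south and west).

56.00, 58.00

Field L=11, O=14: +11·20° lon, +14·10° lat → SW at lon 40°, lat 50°.
Square 9, 6: +9·2° lon, +6·1° lat → SW at lon 58°, lat 56°.
latitude 56.00, longitude 58.00.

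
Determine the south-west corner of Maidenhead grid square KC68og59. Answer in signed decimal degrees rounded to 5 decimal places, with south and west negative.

-61.71250, 33.20833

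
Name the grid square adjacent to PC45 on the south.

PC44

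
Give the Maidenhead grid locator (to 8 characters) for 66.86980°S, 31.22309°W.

HC43jd31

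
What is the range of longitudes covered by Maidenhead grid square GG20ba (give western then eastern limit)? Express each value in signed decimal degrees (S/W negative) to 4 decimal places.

Field G=6, G=6: +6·20° lon, +6·10° lat → SW at lon -60°, lat -30°.
Square 2, 0: +2·2° lon, +0·1° lat → SW at lon -56°, lat -30°.
Subsquare b=1, a=0: +1·0.0833333° lon, +0·0.0416667° lat → SW at lon -55.9167°, lat -30°.
Cell spans 0.0833333° lon × 0.0416667° lat.
west -55.9167, east -55.8333.

-55.9167, -55.8333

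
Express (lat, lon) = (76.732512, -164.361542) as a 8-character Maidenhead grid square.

AQ76tr65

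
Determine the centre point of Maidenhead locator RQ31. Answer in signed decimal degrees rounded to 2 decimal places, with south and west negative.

71.50, 167.00

Field R=17, Q=16: +17·20° lon, +16·10° lat → SW at lon 160°, lat 70°.
Square 3, 1: +3·2° lon, +1·1° lat → SW at lon 166°, lat 71°.
Cell spans 2° lon × 1° lat. Centre is SW corner plus half of each.
latitude 71.50, longitude 167.00.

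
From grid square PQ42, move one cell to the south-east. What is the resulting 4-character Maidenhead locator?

PQ51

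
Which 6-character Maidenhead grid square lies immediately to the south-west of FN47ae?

FN37xd

Longitude subsquare a = 0; −1 → -1, wraps to 23 = x, carry into square.
Longitude square 4; −1 → 3.
Latitude subsquare e = 4; −1 → 3 = d.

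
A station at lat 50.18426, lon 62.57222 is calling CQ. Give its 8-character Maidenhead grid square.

Shift to the Maidenhead origin (180°W, 90°S): lon 242.57222, lat 140.18426.
Field (20°×10°, letters A–R): 242.57222/20 → 12 → M, 140.18426/10 → 14 → O; chars MO.
Square (2°×1°, digits 0–9): 2.57222/2 → 1, 0.18426/1 → 0; chars 10.
Subsquare (5′×2.5′, letters a–x): 0.57222/0.0833333 → 6 → g, 0.18426/0.0416667 → 4 → e; chars ge.
Extended square (30″×15″, digits 0–9): 0.07222/0.00833333 → 8, 0.01759/0.00416667 → 4; chars 84.

MO10ge84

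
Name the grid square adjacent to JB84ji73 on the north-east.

Longitude extended square 7; +1 → 8.
Latitude extended square 3; +1 → 4.

JB84ji84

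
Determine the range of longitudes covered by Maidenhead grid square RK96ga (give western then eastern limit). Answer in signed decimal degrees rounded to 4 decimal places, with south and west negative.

178.5000, 178.5833

Field R=17, K=10: +17·20° lon, +10·10° lat → SW at lon 160°, lat 10°.
Square 9, 6: +9·2° lon, +6·1° lat → SW at lon 178°, lat 16°.
Subsquare g=6, a=0: +6·0.0833333° lon, +0·0.0416667° lat → SW at lon 178.5°, lat 16°.
Cell spans 0.0833333° lon × 0.0416667° lat.
west 178.5000, east 178.5833.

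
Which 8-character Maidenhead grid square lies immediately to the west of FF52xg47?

FF52xg37

Longitude extended square 4; −1 → 3.
The latitude characters are unchanged.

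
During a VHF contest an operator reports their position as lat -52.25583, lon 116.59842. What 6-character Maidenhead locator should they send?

OD87hr

Add 180° to longitude and 90° to latitude: 296.5984, 37.7442.
Field: lon ⌊296.5984/20⌋ = 14 → O; lat ⌊37.7442/10⌋ = 3 → D.
Square: lon ⌊16.5984/2⌋ = 8; lat ⌊7.7442/1⌋ = 7.
Subsquare: lon ⌊0.5984/0.0833333⌋ = 7 → h; lat ⌊0.7442/0.0416667⌋ = 17 → r.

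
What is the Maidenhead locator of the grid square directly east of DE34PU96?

Longitude extended square 9; +1 → 10, wraps to 0, carry into subsquare.
Longitude subsquare p = 15; +1 → 16 = q.
The latitude characters are unchanged.

DE34qu06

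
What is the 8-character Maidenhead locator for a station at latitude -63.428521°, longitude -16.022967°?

IC16xn77

Shift to the Maidenhead origin (180°W, 90°S): lon 163.97703, lat 26.57148.
Field: lon ⌊163.97703/20⌋ = 8 → I; lat ⌊26.57148/10⌋ = 2 → C.
Square: lon ⌊3.97703/2⌋ = 1; lat ⌊6.57148/1⌋ = 6.
Subsquare: lon ⌊1.97703/0.0833333⌋ = 23 → x; lat ⌊0.57148/0.0416667⌋ = 13 → n.
Extended square: lon ⌊0.06037/0.00833333⌋ = 7; lat ⌊0.02981/0.00416667⌋ = 7.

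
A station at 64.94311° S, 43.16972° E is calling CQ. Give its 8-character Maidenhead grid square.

Shift to the Maidenhead origin (180°W, 90°S): lon 223.16972, lat 25.05689.
Field: 223.16972/20 → 11 → L, 25.05689/10 → 2 → C; chars LC.
Square: 3.16972/2 → 1, 5.05689/1 → 5; chars 15.
Subsquare: 1.16972/0.0833333 → 14 → o, 0.05689/0.0416667 → 1 → b; chars ob.
Extended square: 0.00305/0.00833333 → 0, 0.01522/0.00416667 → 3; chars 03.

LC15ob03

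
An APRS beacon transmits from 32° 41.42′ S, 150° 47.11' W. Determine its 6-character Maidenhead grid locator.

BF47oh

Shift to the Maidenhead origin (180°W, 90°S): lon 29.2148, lat 57.3097.
Field: 29.2148/20 → 1 → B, 57.3097/10 → 5 → F; chars BF.
Square: 9.2148/2 → 4, 7.3097/1 → 7; chars 47.
Subsquare: 1.2148/0.0833333 → 14 → o, 0.3097/0.0416667 → 7 → h; chars oh.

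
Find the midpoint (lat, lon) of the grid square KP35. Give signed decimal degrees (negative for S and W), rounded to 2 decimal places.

65.50, 27.00

Field K=10, P=15: +10·20° lon, +15·10° lat → SW at lon 20°, lat 60°.
Square 3, 5: +3·2° lon, +5·1° lat → SW at lon 26°, lat 65°.
Cell spans 2° lon × 1° lat. Centre is SW corner plus half of each.
latitude 65.50, longitude 27.00.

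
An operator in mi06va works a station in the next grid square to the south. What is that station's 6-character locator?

MI05vx

Latitude subsquare a = 0; −1 → -1, wraps to 23 = x, carry into square.
Latitude square 6; −1 → 5.
The longitude characters are unchanged.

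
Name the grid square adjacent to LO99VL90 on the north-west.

LO99vl81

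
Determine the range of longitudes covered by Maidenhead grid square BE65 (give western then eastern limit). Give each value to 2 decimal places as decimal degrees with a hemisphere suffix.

Field B=1, E=4: +1·20° lon, +4·10° lat → SW at lon -160°, lat -50°.
Square 6, 5: +6·2° lon, +5·1° lat → SW at lon -148°, lat -45°.
Cell spans 2° lon × 1° lat.
west 148.00° W, east 146.00° W.

148.00° W, 146.00° W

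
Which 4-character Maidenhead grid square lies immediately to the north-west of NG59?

Longitude square 5; −1 → 4.
Latitude square 9; +1 → 10, wraps to 0, carry into field.
Latitude field G = 6; +1 → 7 = H.

NH40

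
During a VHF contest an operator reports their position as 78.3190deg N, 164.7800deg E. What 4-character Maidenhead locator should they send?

Offset from 180°W / 90°S: lon 344.78°, lat 168.32°.
Field: 344.78/20 → 17 → R, 168.32/10 → 16 → Q; chars RQ.
Square: 4.78/2 → 2, 8.32/1 → 8; chars 28.

RQ28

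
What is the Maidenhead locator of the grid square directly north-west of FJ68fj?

FJ68ek

Longitude subsquare f = 5; −1 → 4 = e.
Latitude subsquare j = 9; +1 → 10 = k.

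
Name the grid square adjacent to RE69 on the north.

RF60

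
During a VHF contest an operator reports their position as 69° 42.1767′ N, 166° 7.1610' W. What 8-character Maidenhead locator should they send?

Add 180° to longitude and 90° to latitude: 13.88065, 159.70294.
Field: 13.88065/20 → 0 → A, 159.70294/10 → 15 → P; chars AP.
Square: 13.88065/2 → 6, 9.70294/1 → 9; chars 69.
Subsquare: 1.88065/0.0833333 → 22 → w, 0.70294/0.0416667 → 16 → q; chars wq.
Extended square: 0.04732/0.00833333 → 5, 0.03628/0.00416667 → 8; chars 58.

AP69wq58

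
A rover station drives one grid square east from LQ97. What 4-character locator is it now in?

MQ07

Longitude square 9; +1 → 10, wraps to 0, carry into field.
Longitude field L = 11; +1 → 12 = M.
The latitude characters are unchanged.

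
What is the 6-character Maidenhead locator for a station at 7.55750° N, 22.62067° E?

KJ17hn

Shift to the Maidenhead origin (180°W, 90°S): lon 202.6207, lat 97.5575.
Field (20°×10°, letters A–R): 202.6207/20 → 10 → K, 97.5575/10 → 9 → J; chars KJ.
Square (2°×1°, digits 0–9): 2.6207/2 → 1, 7.5575/1 → 7; chars 17.
Subsquare (5′×2.5′, letters a–x): 0.6207/0.0833333 → 7 → h, 0.5575/0.0416667 → 13 → n; chars hn.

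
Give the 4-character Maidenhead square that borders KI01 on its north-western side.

JI92

Longitude square 0; −1 → -1, wraps to 9, carry into field.
Longitude field K = 10; −1 → 9 = J.
Latitude square 1; +1 → 2.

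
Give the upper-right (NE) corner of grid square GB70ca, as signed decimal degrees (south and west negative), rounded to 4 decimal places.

Field G=6, B=1: +6·20° lon, +1·10° lat → SW at lon -60°, lat -80°.
Square 7, 0: +7·2° lon, +0·1° lat → SW at lon -46°, lat -80°.
Subsquare c=2, a=0: +2·0.0833333° lon, +0·0.0416667° lat → SW at lon -45.8333°, lat -80°.
Cell spans 0.0833333° lon × 0.0416667° lat. NE corner is SW corner plus one full cell.
latitude -79.9583, longitude -45.7500.

-79.9583, -45.7500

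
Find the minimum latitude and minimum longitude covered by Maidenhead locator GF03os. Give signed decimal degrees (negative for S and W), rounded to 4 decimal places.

-36.2500, -58.8333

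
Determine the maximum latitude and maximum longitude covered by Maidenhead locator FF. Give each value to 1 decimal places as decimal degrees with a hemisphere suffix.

Field F=5, F=5: +5·20° lon, +5·10° lat → SW at lon -80°, lat -40°.
Cell spans 20° lon × 10° lat. NE corner is SW corner plus one full cell.
latitude 30.0° S, longitude 60.0° W.

30.0° S, 60.0° W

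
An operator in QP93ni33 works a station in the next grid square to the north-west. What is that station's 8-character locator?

Longitude extended square 3; −1 → 2.
Latitude extended square 3; +1 → 4.

QP93ni24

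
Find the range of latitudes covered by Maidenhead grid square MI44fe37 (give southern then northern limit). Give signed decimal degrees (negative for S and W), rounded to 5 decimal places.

Field M=12, I=8: +12·20° lon, +8·10° lat → SW at lon 60°, lat -10°.
Square 4, 4: +4·2° lon, +4·1° lat → SW at lon 68°, lat -6°.
Subsquare f=5, e=4: +5·0.0833333° lon, +4·0.0416667° lat → SW at lon 68.4167°, lat -5.83333°.
Extended square 3, 7: +3·0.00833333° lon, +7·0.00416667° lat → SW at lon 68.4417°, lat -5.80417°.
Cell spans 0.00833333° lon × 0.00416667° lat.
south -5.80417, north -5.80000.

-5.80417, -5.80000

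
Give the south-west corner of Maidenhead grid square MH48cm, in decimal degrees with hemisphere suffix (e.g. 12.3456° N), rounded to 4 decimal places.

Field M=12, H=7: +12·20° lon, +7·10° lat → SW at lon 60°, lat -20°.
Square 4, 8: +4·2° lon, +8·1° lat → SW at lon 68°, lat -12°.
Subsquare c=2, m=12: +2·0.0833333° lon, +12·0.0416667° lat → SW at lon 68.1667°, lat -11.5°.
latitude 11.5000° S, longitude 68.1667° E.

11.5000° S, 68.1667° E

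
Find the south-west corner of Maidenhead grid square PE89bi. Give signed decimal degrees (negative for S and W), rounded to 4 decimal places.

-40.6667, 136.0833

Field P=15, E=4: +15·20° lon, +4·10° lat → SW at lon 120°, lat -50°.
Square 8, 9: +8·2° lon, +9·1° lat → SW at lon 136°, lat -41°.
Subsquare b=1, i=8: +1·0.0833333° lon, +8·0.0416667° lat → SW at lon 136.083°, lat -40.6667°.
latitude -40.6667, longitude 136.0833.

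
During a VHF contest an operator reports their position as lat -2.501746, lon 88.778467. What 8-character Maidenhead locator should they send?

NI47jl39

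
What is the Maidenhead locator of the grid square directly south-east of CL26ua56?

CL26ua65

Longitude extended square 5; +1 → 6.
Latitude extended square 6; −1 → 5.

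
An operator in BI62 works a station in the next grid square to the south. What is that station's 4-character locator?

BI61

Latitude square 2; −1 → 1.
The longitude characters are unchanged.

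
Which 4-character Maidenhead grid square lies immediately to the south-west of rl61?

Longitude square 6; −1 → 5.
Latitude square 1; −1 → 0.

RL50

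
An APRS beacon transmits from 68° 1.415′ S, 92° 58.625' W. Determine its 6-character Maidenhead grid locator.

EC31mx

Add 180° to longitude and 90° to latitude: 87.0229, 21.9764.
Field (20°×10°, letters A–R): 87.0229/20 → 4 → E, 21.9764/10 → 2 → C; chars EC.
Square (2°×1°, digits 0–9): 7.0229/2 → 3, 1.9764/1 → 1; chars 31.
Subsquare (5′×2.5′, letters a–x): 1.0229/0.0833333 → 12 → m, 0.9764/0.0416667 → 23 → x; chars mx.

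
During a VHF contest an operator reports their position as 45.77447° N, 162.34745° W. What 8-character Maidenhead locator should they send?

Shift to the Maidenhead origin (180°W, 90°S): lon 17.65255, lat 135.77447.
Field (20°×10°, letters A–R): 17.65255/20 → 0 → A, 135.77447/10 → 13 → N; chars AN.
Square (2°×1°, digits 0–9): 17.65255/2 → 8, 5.77447/1 → 5; chars 85.
Subsquare (5′×2.5′, letters a–x): 1.65255/0.0833333 → 19 → t, 0.77447/0.0416667 → 18 → s; chars ts.
Extended square (30″×15″, digits 0–9): 0.06922/0.00833333 → 8, 0.02447/0.00416667 → 5; chars 85.

AN85ts85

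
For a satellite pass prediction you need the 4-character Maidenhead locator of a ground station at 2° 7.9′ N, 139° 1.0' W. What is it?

Shift to the Maidenhead origin (180°W, 90°S): lon 40.98, lat 92.13.
Field: lon ⌊40.98/20⌋ = 2 → C; lat ⌊92.13/10⌋ = 9 → J.
Square: lon ⌊0.98/2⌋ = 0; lat ⌊2.13/1⌋ = 2.

CJ02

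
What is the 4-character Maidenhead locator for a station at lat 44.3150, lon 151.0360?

QN54

Shift to the Maidenhead origin (180°W, 90°S): lon 331.04, lat 134.31.
Field (20°×10°, letters A–R): 331.04/20 → 16 → Q, 134.31/10 → 13 → N; chars QN.
Square (2°×1°, digits 0–9): 11.04/2 → 5, 4.31/1 → 4; chars 54.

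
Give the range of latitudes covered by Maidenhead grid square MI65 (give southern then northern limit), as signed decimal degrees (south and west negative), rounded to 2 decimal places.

-5.00, -4.00

Field M=12, I=8: +12·20° lon, +8·10° lat → SW at lon 60°, lat -10°.
Square 6, 5: +6·2° lon, +5·1° lat → SW at lon 72°, lat -5°.
Cell spans 2° lon × 1° lat.
south -5.00, north -4.00.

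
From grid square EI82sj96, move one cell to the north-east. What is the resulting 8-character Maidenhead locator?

EI82tj07

Longitude extended square 9; +1 → 10, wraps to 0, carry into subsquare.
Longitude subsquare s = 18; +1 → 19 = t.
Latitude extended square 6; +1 → 7.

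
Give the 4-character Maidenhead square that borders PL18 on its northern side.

PL19

Latitude square 8; +1 → 9.
The longitude characters are unchanged.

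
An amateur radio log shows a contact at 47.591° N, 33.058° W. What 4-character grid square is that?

HN37

Shift to the Maidenhead origin (180°W, 90°S): lon 146.94, lat 137.59.
Field: 146.94/20 → 7 → H, 137.59/10 → 13 → N; chars HN.
Square: 6.94/2 → 3, 7.59/1 → 7; chars 37.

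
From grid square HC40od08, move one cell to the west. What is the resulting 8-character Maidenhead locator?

Longitude extended square 0; −1 → -1, wraps to 9, carry into subsquare.
Longitude subsquare o = 14; −1 → 13 = n.
The latitude characters are unchanged.

HC40nd98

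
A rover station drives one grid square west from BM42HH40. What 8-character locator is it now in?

BM42hh30

Longitude extended square 4; −1 → 3.
The latitude characters are unchanged.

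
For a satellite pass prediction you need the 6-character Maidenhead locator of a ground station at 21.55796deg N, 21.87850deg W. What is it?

Shift to the Maidenhead origin (180°W, 90°S): lon 158.1215, lat 111.5580.
Field: lon ⌊158.1215/20⌋ = 7 → H; lat ⌊111.5580/10⌋ = 11 → L.
Square: lon ⌊18.1215/2⌋ = 9; lat ⌊1.5580/1⌋ = 1.
Subsquare: lon ⌊0.1215/0.0833333⌋ = 1 → b; lat ⌊0.5580/0.0416667⌋ = 13 → n.

HL91bn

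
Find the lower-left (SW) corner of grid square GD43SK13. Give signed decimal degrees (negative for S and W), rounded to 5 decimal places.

-56.57083, -50.49167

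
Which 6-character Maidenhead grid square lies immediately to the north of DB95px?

DB96pa

Latitude subsquare x = 23; +1 → 24, wraps to 0 = a, carry into square.
Latitude square 5; +1 → 6.
The longitude characters are unchanged.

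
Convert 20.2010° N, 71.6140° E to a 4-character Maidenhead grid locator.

ML50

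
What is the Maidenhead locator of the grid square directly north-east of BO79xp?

BO89aq

Longitude subsquare x = 23; +1 → 24, wraps to 0 = a, carry into square.
Longitude square 7; +1 → 8.
Latitude subsquare p = 15; +1 → 16 = q.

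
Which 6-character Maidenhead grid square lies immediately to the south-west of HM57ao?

Longitude subsquare a = 0; −1 → -1, wraps to 23 = x, carry into square.
Longitude square 5; −1 → 4.
Latitude subsquare o = 14; −1 → 13 = n.

HM47xn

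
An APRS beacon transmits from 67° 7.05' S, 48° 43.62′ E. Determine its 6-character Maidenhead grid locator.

LC42iv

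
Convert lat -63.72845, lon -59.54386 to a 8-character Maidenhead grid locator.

GC06fg45

Shift to the Maidenhead origin (180°W, 90°S): lon 120.45614, lat 26.27155.
Field (20°×10°, letters A–R): 120.45614/20 → 6 → G, 26.27155/10 → 2 → C; chars GC.
Square (2°×1°, digits 0–9): 0.45614/2 → 0, 6.27155/1 → 6; chars 06.
Subsquare (5′×2.5′, letters a–x): 0.45614/0.0833333 → 5 → f, 0.27155/0.0416667 → 6 → g; chars fg.
Extended square (30″×15″, digits 0–9): 0.03947/0.00833333 → 4, 0.02155/0.00416667 → 5; chars 45.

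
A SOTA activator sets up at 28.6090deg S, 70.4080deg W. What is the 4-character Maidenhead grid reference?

FG41

Add 180° to longitude and 90° to latitude: 109.59, 61.39.
Field (20°×10°, letters A–R): 109.59/20 → 5 → F, 61.39/10 → 6 → G; chars FG.
Square (2°×1°, digits 0–9): 9.59/2 → 4, 1.39/1 → 1; chars 41.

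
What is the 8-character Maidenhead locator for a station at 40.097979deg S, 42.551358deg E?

Offset from 180°W / 90°S: lon 222.55136°, lat 49.90202°.
Field: lon ⌊222.55136/20⌋ = 11 → L; lat ⌊49.90202/10⌋ = 4 → E.
Square: lon ⌊2.55136/2⌋ = 1; lat ⌊9.90202/1⌋ = 9.
Subsquare: lon ⌊0.55136/0.0833333⌋ = 6 → g; lat ⌊0.90202/0.0416667⌋ = 21 → v.
Extended square: lon ⌊0.05136/0.00833333⌋ = 6; lat ⌊0.02702/0.00416667⌋ = 6.

LE19gv66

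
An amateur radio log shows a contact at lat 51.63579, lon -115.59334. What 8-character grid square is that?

DO21ep82

Add 180° to longitude and 90° to latitude: 64.40666, 141.63579.
Field: lon ⌊64.40666/20⌋ = 3 → D; lat ⌊141.63579/10⌋ = 14 → O.
Square: lon ⌊4.40666/2⌋ = 2; lat ⌊1.63579/1⌋ = 1.
Subsquare: lon ⌊0.40666/0.0833333⌋ = 4 → e; lat ⌊0.63579/0.0416667⌋ = 15 → p.
Extended square: lon ⌊0.07333/0.00833333⌋ = 8; lat ⌊0.01079/0.00416667⌋ = 2.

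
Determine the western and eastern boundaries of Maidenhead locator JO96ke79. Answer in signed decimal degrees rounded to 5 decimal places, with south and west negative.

Field J=9, O=14: +9·20° lon, +14·10° lat → SW at lon 0°, lat 50°.
Square 9, 6: +9·2° lon, +6·1° lat → SW at lon 18°, lat 56°.
Subsquare k=10, e=4: +10·0.0833333° lon, +4·0.0416667° lat → SW at lon 18.8333°, lat 56.1667°.
Extended square 7, 9: +7·0.00833333° lon, +9·0.00416667° lat → SW at lon 18.8917°, lat 56.2042°.
Cell spans 0.00833333° lon × 0.00416667° lat.
west 18.89167, east 18.90000.

18.89167, 18.90000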